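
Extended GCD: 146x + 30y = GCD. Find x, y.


Tabular extended Euclidean (each row: r = 146*s + 30*t):
r=146, s=1, t=0
r=30, s=0, t=1
q=4: r=26, s=1, t=-4   [146*(1) + 30*(-4) = 26]
q=1: r=4, s=-1, t=5   [146*(-1) + 30*(5) = 4]
q=6: r=2, s=7, t=-34   [146*(7) + 30*(-34) = 2]
q=2: r=0, s=-15, t=73   [146*(-15) + 30*(73) = 0]
GCD = 2; from the row with r=2: x=7, y=-34
Check: 146*(7) + 30*(-34) = 1022 - 1020 = 2

GCD = 2, x = 7, y = -34


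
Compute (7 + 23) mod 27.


7 + 23 = 30
30 mod 27 = 3


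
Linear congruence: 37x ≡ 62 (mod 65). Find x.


GCD(37, 65) = 1, unique solution
a^(-1) mod 65 = 58
x = 58 * 62 mod 65 = 21

x ≡ 21 (mod 65)


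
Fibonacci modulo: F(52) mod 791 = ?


F(k) mod 791 for k=1..52:
1, 1, 2, 3, 5, 8, 13, 21, 34, 55, 89, 144, 233, 377, 610, 196, 15, 211, 226, 437, 663, 309, 181, 490, 671, 370, 250, 620, 79, 699, 778, 686, 673, 568, 450, 227, 677, 113, 790, 112, 111, 223, 334, 557, 100, 657, 757, 623, 589, 421, 219, 640
F(52) mod 791 = 640


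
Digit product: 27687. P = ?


2 × 7 × 6 × 8 × 7 = 4704


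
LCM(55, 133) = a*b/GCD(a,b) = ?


GCD(55, 133) = 1
LCM = 55*133/1 = 7315/1 = 7315

LCM = 7315


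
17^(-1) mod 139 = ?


Use the extended Euclidean algorithm on (139, 17); each row r = 139*s + 17*t:
r=139, s=1, t=0
r=17, s=0, t=1
q=8: r=3, s=1, t=-8   [139*(1) + 17*(-8) = 3]
q=5: r=2, s=-5, t=41   [139*(-5) + 17*(41) = 2]
q=1: r=1, s=6, t=-49   [139*(6) + 17*(-49) = 1]
q=2: r=0, s=-17, t=139   [139*(-17) + 17*(139) = 0]
GCD = 1 with t = -49, so 17*(-49) ≡ 1 (mod 139)
Inverse = -49 mod 139 = 90
Check: 17 * 90 = 1530 ≡ 1 (mod 139)

17^(-1) ≡ 90 (mod 139)


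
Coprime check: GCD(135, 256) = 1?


Euclidean algorithm:
256 = 1 * 135 + 121
135 = 1 * 121 + 14
121 = 8 * 14 + 9
14 = 1 * 9 + 5
9 = 1 * 5 + 4
5 = 1 * 4 + 1
4 = 4 * 1 + 0
GCD(135, 256) = 1

Yes, coprime (GCD = 1)


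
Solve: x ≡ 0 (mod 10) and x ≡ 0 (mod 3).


M = 10*3 = 30
M1 = M/10 = 3, M2 = M/3 = 10
M1^(-1) mod 10 = 7, M2^(-1) mod 3 = 1
x = 0*3*7 + 0*10*1 = 0
0 mod 30 = 0
Check: 0 mod 10 = 0 ✓, 0 mod 3 = 0 ✓

x ≡ 0 (mod 30)


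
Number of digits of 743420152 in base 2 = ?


743420152 in base 2 = 101100010011111011000011111000
Number of digits = 30

30 digits (base 2)


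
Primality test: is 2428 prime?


2428 / 2 = 1214 (exact division)
2428 is NOT prime.

No, 2428 is not prime


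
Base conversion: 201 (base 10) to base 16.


201 (base 10) = 201 (decimal)
201 (decimal) = C9 (base 16)


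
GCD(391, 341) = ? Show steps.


391 = 1 * 341 + 50
341 = 6 * 50 + 41
50 = 1 * 41 + 9
41 = 4 * 9 + 5
9 = 1 * 5 + 4
5 = 1 * 4 + 1
4 = 4 * 1 + 0
GCD = 1


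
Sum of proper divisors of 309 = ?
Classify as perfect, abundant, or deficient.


Proper divisors: 1, 3, 103
Sum = 1 + 3 + 103 = 107
107 < 309 → deficient

s(309) = 107 (deficient)


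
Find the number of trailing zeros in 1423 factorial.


floor(1423/5) = 284
floor(1423/25) = 56
floor(1423/125) = 11
floor(1423/625) = 2
Total = 353

353 trailing zeros


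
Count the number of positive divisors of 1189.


1189 = 29^1 × 41^1
d(1189) = (1+1) × (1+1) = 4

4 divisors


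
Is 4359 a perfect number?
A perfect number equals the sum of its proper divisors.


Proper divisors of 4359: 1, 3, 1453
Sum = 1 + 3 + 1453 = 1457

No, 4359 is not perfect (1457 ≠ 4359)


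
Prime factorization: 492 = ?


492 / 2 = 246
246 / 2 = 123
123 / 3 = 41
41 / 41 = 1
492 = 2^2 × 3 × 41


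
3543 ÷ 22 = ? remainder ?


3543 = 22 * 161 + 1
Check: 3542 + 1 = 3543

q = 161, r = 1


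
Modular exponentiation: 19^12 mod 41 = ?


19^1 mod 41 = 19
19^2 mod 41 = 33
19^3 mod 41 = 12
19^4 mod 41 = 23
19^5 mod 41 = 27
19^6 mod 41 = 21
19^7 mod 41 = 30
19^8 mod 41 = 37
19^9 mod 41 = 6
19^10 mod 41 = 32
19^11 mod 41 = 34
19^12 mod 41 = 31


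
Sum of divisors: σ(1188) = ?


Divisors of 1188: 1, 2, 3, 4, 6, 9, 11, 12, 18, 22, 27, 33, 36, 44, 54, 66, 99, 108, 132, 198, 297, 396, 594, 1188
Sum = 1 + 2 + 3 + 4 + 6 + 9 + 11 + 12 + 18 + 22 + 27 + 33 + 36 + 44 + 54 + 66 + 99 + 108 + 132 + 198 + 297 + 396 + 594 + 1188 = 3360

σ(1188) = 3360


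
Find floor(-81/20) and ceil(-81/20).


-81/20 = -4.0500
floor = -5
ceil = -4

floor = -5, ceil = -4


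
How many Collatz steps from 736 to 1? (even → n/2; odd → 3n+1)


736 → 368 → 184 → 92 → 46 → 23 → 70 → 35 → 106 → 53 → 160 → 80 → 40 → 20 → 10 → 5 → 16 → 8 → 4 → 2 → 1
Total steps = 20

20 steps


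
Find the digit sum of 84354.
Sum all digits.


8 + 4 + 3 + 5 + 4 = 24


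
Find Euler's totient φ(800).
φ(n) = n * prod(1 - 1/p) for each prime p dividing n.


800 = 2^5 × 5^2
Prime factors: 2, 5
φ(800) = 800 × (1-1/2) × (1-1/5)
= 800 × 1/2 × 4/5 = 320

φ(800) = 320


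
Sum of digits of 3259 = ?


3 + 2 + 5 + 9 = 19


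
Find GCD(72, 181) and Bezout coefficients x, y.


Tabular extended Euclidean (each row: r = 72*s + 181*t):
r=72, s=1, t=0
r=181, s=0, t=1
q=0: r=72, s=1, t=0   [72*(1) + 181*(0) = 72]
q=2: r=37, s=-2, t=1   [72*(-2) + 181*(1) = 37]
q=1: r=35, s=3, t=-1   [72*(3) + 181*(-1) = 35]
q=1: r=2, s=-5, t=2   [72*(-5) + 181*(2) = 2]
q=17: r=1, s=88, t=-35   [72*(88) + 181*(-35) = 1]
q=2: r=0, s=-181, t=72   [72*(-181) + 181*(72) = 0]
GCD = 1; from the row with r=1: x=88, y=-35
Check: 72*(88) + 181*(-35) = 6336 - 6335 = 1

GCD = 1, x = 88, y = -35


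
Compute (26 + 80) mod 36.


26 + 80 = 106
106 mod 36 = 34


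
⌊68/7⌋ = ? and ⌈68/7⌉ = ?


68/7 = 9.7143
floor = 9
ceil = 10

floor = 9, ceil = 10


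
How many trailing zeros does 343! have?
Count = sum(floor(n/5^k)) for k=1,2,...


floor(343/5) = 68
floor(343/25) = 13
floor(343/125) = 2
Total = 83

83 trailing zeros


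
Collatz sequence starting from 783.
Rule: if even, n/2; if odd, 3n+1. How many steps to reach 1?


783 → 2350 → 1175 → 3526 → 1763 → 5290 → 2645 → 7936 → 3968 → 1984 → 992 → 496 → 248 → 124 → 62 → 31 → 94 → 47 → 142 → 71 → 214 → 107 → 322 → 161 → 484 → 242 → 121 → 364 → 182 → 91 → 274 → 137 → 412 → 206 → 103 → 310 → 155 → 466 → 233 → 700 → 350 → 175 → 526 → 263 → 790 → 395 → 1186 → 593 → 1780 → 890 → 445 → 1336 → 668 → 334 → 167 → 502 → 251 → 754 → 377 → 1132 → 566 → 283 → 850 → 425 → 1276 → 638 → 319 → 958 → 479 → 1438 → 719 → 2158 → 1079 → 3238 → 1619 → 4858 → 2429 → 7288 → 3644 → 1822 → 911 → 2734 → 1367 → 4102 → 2051 → 6154 → 3077 → 9232 → 4616 → 2308 → 1154 → 577 → 1732 → 866 → 433 → 1300 → 650 → 325 → 976 → 488 → 244 → 122 → 61 → 184 → 92 → 46 → 23 → 70 → 35 → 106 → 53 → 160 → 80 → 40 → 20 → 10 → 5 → 16 → 8 → 4 → 2 → 1
Total steps = 121

121 steps


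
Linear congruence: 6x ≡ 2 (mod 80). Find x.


GCD(6, 80) = 2 divides 2
Divide: 3x ≡ 1 (mod 40)
x ≡ 27 (mod 40)


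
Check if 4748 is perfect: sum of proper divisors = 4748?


Proper divisors of 4748: 1, 2, 4, 1187, 2374
Sum = 1 + 2 + 4 + 1187 + 2374 = 3568

No, 4748 is not perfect (3568 ≠ 4748)


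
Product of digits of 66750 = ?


6 × 6 × 7 × 5 × 0 = 0


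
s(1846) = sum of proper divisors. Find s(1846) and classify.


Proper divisors: 1, 2, 13, 26, 71, 142, 923
Sum = 1 + 2 + 13 + 26 + 71 + 142 + 923 = 1178
1178 < 1846 → deficient

s(1846) = 1178 (deficient)


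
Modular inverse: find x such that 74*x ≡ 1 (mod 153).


Use the extended Euclidean algorithm on (153, 74); each row r = 153*s + 74*t:
r=153, s=1, t=0
r=74, s=0, t=1
q=2: r=5, s=1, t=-2   [153*(1) + 74*(-2) = 5]
q=14: r=4, s=-14, t=29   [153*(-14) + 74*(29) = 4]
q=1: r=1, s=15, t=-31   [153*(15) + 74*(-31) = 1]
q=4: r=0, s=-74, t=153   [153*(-74) + 74*(153) = 0]
GCD = 1 with t = -31, so 74*(-31) ≡ 1 (mod 153)
Inverse = -31 mod 153 = 122
Check: 74 * 122 = 9028 ≡ 1 (mod 153)

74^(-1) ≡ 122 (mod 153)


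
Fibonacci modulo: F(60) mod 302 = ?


F(k) mod 302 for k=1..60:
1, 1, 2, 3, 5, 8, 13, 21, 34, 55, 89, 144, 233, 75, 6, 81, 87, 168, 255, 121, 74, 195, 269, 162, 129, 291, 118, 107, 225, 30, 255, 285, 238, 221, 157, 76, 233, 7, 240, 247, 185, 130, 13, 143, 156, 299, 153, 150, 1, 151, 152, 1, 153, 154, 5, 159, 164, 21, 185, 206
F(60) mod 302 = 206


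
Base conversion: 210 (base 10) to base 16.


210 (base 10) = 210 (decimal)
210 (decimal) = D2 (base 16)


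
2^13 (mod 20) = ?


2^1 mod 20 = 2
2^2 mod 20 = 4
2^3 mod 20 = 8
2^4 mod 20 = 16
2^5 mod 20 = 12
2^6 mod 20 = 4
2^7 mod 20 = 8
2^8 mod 20 = 16
2^9 mod 20 = 12
2^10 mod 20 = 4
2^11 mod 20 = 8
2^12 mod 20 = 16
2^13 mod 20 = 12


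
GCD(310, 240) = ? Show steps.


310 = 1 * 240 + 70
240 = 3 * 70 + 30
70 = 2 * 30 + 10
30 = 3 * 10 + 0
GCD = 10


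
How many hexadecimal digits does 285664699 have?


285664699 in base 16 = 1106E5BB
Number of digits = 8

8 digits (base 16)


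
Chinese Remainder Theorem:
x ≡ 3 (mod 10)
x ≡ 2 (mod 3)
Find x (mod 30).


M = 10*3 = 30
M1 = M/10 = 3, M2 = M/3 = 10
M1^(-1) mod 10 = 7, M2^(-1) mod 3 = 1
x = 3*3*7 + 2*10*1 = 83
83 mod 30 = 23
Check: 23 mod 10 = 3 ✓, 23 mod 3 = 2 ✓

x ≡ 23 (mod 30)


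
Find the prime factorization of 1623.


1623 / 3 = 541
541 / 541 = 1
1623 = 3 × 541


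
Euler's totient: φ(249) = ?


249 = 3 × 83
Prime factors: 3, 83
φ(249) = 249 × (1-1/3) × (1-1/83)
= 249 × 2/3 × 82/83 = 164

φ(249) = 164


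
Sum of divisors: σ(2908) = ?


Divisors of 2908: 1, 2, 4, 727, 1454, 2908
Sum = 1 + 2 + 4 + 727 + 1454 + 2908 = 5096

σ(2908) = 5096


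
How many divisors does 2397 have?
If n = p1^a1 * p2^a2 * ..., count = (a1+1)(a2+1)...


2397 = 3^1 × 17^1 × 47^1
d(2397) = (1+1) × (1+1) × (1+1) = 8

8 divisors


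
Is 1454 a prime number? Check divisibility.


1454 / 2 = 727 (exact division)
1454 is NOT prime.

No, 1454 is not prime


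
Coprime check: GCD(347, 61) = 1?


Euclidean algorithm:
347 = 5 * 61 + 42
61 = 1 * 42 + 19
42 = 2 * 19 + 4
19 = 4 * 4 + 3
4 = 1 * 3 + 1
3 = 3 * 1 + 0
GCD(347, 61) = 1

Yes, coprime (GCD = 1)


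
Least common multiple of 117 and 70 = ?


GCD(117, 70) = 1
LCM = 117*70/1 = 8190/1 = 8190

LCM = 8190


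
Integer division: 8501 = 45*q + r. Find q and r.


8501 = 45 * 188 + 41
Check: 8460 + 41 = 8501

q = 188, r = 41


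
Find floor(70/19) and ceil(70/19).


70/19 = 3.6842
floor = 3
ceil = 4

floor = 3, ceil = 4


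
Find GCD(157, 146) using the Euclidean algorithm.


157 = 1 * 146 + 11
146 = 13 * 11 + 3
11 = 3 * 3 + 2
3 = 1 * 2 + 1
2 = 2 * 1 + 0
GCD = 1


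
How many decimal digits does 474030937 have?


474030937 has 9 digits in base 10
floor(log10(474030937)) + 1 = floor(8.6758) + 1 = 9

9 digits (base 10)


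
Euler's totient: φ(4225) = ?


4225 = 5^2 × 13^2
Prime factors: 5, 13
φ(4225) = 4225 × (1-1/5) × (1-1/13)
= 4225 × 4/5 × 12/13 = 3120

φ(4225) = 3120


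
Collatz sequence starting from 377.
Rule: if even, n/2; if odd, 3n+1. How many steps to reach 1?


377 → 1132 → 566 → 283 → 850 → 425 → 1276 → 638 → 319 → 958 → 479 → 1438 → 719 → 2158 → 1079 → 3238 → 1619 → 4858 → 2429 → 7288 → 3644 → 1822 → 911 → 2734 → 1367 → 4102 → 2051 → 6154 → 3077 → 9232 → 4616 → 2308 → 1154 → 577 → 1732 → 866 → 433 → 1300 → 650 → 325 → 976 → 488 → 244 → 122 → 61 → 184 → 92 → 46 → 23 → 70 → 35 → 106 → 53 → 160 → 80 → 40 → 20 → 10 → 5 → 16 → 8 → 4 → 2 → 1
Total steps = 63

63 steps


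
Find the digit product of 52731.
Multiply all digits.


5 × 2 × 7 × 3 × 1 = 210


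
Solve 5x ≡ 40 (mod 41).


GCD(5, 41) = 1, unique solution
a^(-1) mod 41 = 33
x = 33 * 40 mod 41 = 8

x ≡ 8 (mod 41)


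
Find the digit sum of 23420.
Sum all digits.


2 + 3 + 4 + 2 + 0 = 11


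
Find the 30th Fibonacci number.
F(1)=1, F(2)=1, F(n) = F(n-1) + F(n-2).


Sequence: 1, 1, 2, 3, 5, 8, 13, 21, 34, 55, 89, 144, 233, 377, 610, 987, 1597, 2584, 4181, 6765, 10946, 17711, 28657, 46368, 75025, 121393, 196418, 317811, 514229, 832040
F(30) = 832040


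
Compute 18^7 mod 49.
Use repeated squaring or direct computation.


18^1 mod 49 = 18
18^2 mod 49 = 30
18^3 mod 49 = 1
18^4 mod 49 = 18
18^5 mod 49 = 30
18^6 mod 49 = 1
18^7 mod 49 = 18


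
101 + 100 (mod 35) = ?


101 + 100 = 201
201 mod 35 = 26


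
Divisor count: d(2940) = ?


2940 = 2^2 × 3^1 × 5^1 × 7^2
d(2940) = (2+1) × (1+1) × (1+1) × (2+1) = 36

36 divisors


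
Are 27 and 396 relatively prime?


Euclidean algorithm:
396 = 14 * 27 + 18
27 = 1 * 18 + 9
18 = 2 * 9 + 0
GCD(27, 396) = 9

No, not coprime (GCD = 9)


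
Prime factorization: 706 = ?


706 / 2 = 353
353 / 353 = 1
706 = 2 × 353


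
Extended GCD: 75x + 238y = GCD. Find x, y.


Tabular extended Euclidean (each row: r = 75*s + 238*t):
r=75, s=1, t=0
r=238, s=0, t=1
q=0: r=75, s=1, t=0   [75*(1) + 238*(0) = 75]
q=3: r=13, s=-3, t=1   [75*(-3) + 238*(1) = 13]
q=5: r=10, s=16, t=-5   [75*(16) + 238*(-5) = 10]
q=1: r=3, s=-19, t=6   [75*(-19) + 238*(6) = 3]
q=3: r=1, s=73, t=-23   [75*(73) + 238*(-23) = 1]
q=3: r=0, s=-238, t=75   [75*(-238) + 238*(75) = 0]
GCD = 1; from the row with r=1: x=73, y=-23
Check: 75*(73) + 238*(-23) = 5475 - 5474 = 1

GCD = 1, x = 73, y = -23


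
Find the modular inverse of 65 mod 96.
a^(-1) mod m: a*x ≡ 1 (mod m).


Use the extended Euclidean algorithm on (96, 65); each row r = 96*s + 65*t:
r=96, s=1, t=0
r=65, s=0, t=1
q=1: r=31, s=1, t=-1   [96*(1) + 65*(-1) = 31]
q=2: r=3, s=-2, t=3   [96*(-2) + 65*(3) = 3]
q=10: r=1, s=21, t=-31   [96*(21) + 65*(-31) = 1]
q=3: r=0, s=-65, t=96   [96*(-65) + 65*(96) = 0]
GCD = 1 with t = -31, so 65*(-31) ≡ 1 (mod 96)
Inverse = -31 mod 96 = 65
Check: 65 * 65 = 4225 ≡ 1 (mod 96)

65^(-1) ≡ 65 (mod 96)


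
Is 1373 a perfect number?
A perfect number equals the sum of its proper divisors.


Proper divisors of 1373: 1
Sum = 1 = 1

No, 1373 is not perfect (1 ≠ 1373)


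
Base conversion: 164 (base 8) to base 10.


164 (base 8) = 116 (decimal)
116 (decimal) = 116 (base 10)


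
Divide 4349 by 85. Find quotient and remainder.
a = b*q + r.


4349 = 85 * 51 + 14
Check: 4335 + 14 = 4349

q = 51, r = 14


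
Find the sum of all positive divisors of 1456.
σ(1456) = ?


Divisors of 1456: 1, 2, 4, 7, 8, 13, 14, 16, 26, 28, 52, 56, 91, 104, 112, 182, 208, 364, 728, 1456
Sum = 1 + 2 + 4 + 7 + 8 + 13 + 14 + 16 + 26 + 28 + 52 + 56 + 91 + 104 + 112 + 182 + 208 + 364 + 728 + 1456 = 3472

σ(1456) = 3472


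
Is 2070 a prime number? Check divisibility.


2070 / 2 = 1035 (exact division)
2070 is NOT prime.

No, 2070 is not prime


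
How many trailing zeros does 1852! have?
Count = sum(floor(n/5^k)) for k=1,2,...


floor(1852/5) = 370
floor(1852/25) = 74
floor(1852/125) = 14
floor(1852/625) = 2
Total = 460

460 trailing zeros


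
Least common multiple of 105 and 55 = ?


GCD(105, 55) = 5
LCM = 105*55/5 = 5775/5 = 1155

LCM = 1155


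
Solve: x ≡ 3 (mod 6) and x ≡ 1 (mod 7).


M = 6*7 = 42
M1 = M/6 = 7, M2 = M/7 = 6
M1^(-1) mod 6 = 1, M2^(-1) mod 7 = 6
x = 3*7*1 + 1*6*6 = 57
57 mod 42 = 15
Check: 15 mod 6 = 3 ✓, 15 mod 7 = 1 ✓

x ≡ 15 (mod 42)


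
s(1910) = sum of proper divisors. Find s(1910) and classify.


Proper divisors: 1, 2, 5, 10, 191, 382, 955
Sum = 1 + 2 + 5 + 10 + 191 + 382 + 955 = 1546
1546 < 1910 → deficient

s(1910) = 1546 (deficient)


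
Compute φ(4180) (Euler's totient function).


4180 = 2^2 × 5 × 11 × 19
Prime factors: 2, 5, 11, 19
φ(4180) = 4180 × (1-1/2) × (1-1/5) × (1-1/11) × (1-1/19)
= 4180 × 1/2 × 4/5 × 10/11 × 18/19 = 1440

φ(4180) = 1440


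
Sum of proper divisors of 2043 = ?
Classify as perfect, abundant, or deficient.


Proper divisors: 1, 3, 9, 227, 681
Sum = 1 + 3 + 9 + 227 + 681 = 921
921 < 2043 → deficient

s(2043) = 921 (deficient)


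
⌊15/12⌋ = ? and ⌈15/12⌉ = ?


15/12 = 1.2500
floor = 1
ceil = 2

floor = 1, ceil = 2


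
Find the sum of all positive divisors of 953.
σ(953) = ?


Divisors of 953: 1, 953
Sum = 1 + 953 = 954

σ(953) = 954


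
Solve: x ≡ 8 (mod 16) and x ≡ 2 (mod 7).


M = 16*7 = 112
M1 = M/16 = 7, M2 = M/7 = 16
M1^(-1) mod 16 = 7, M2^(-1) mod 7 = 4
x = 8*7*7 + 2*16*4 = 520
520 mod 112 = 72
Check: 72 mod 16 = 8 ✓, 72 mod 7 = 2 ✓

x ≡ 72 (mod 112)


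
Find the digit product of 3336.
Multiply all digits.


3 × 3 × 3 × 6 = 162


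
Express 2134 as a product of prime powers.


2134 / 2 = 1067
1067 / 11 = 97
97 / 97 = 1
2134 = 2 × 11 × 97


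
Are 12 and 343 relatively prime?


Euclidean algorithm:
343 = 28 * 12 + 7
12 = 1 * 7 + 5
7 = 1 * 5 + 2
5 = 2 * 2 + 1
2 = 2 * 1 + 0
GCD(12, 343) = 1

Yes, coprime (GCD = 1)


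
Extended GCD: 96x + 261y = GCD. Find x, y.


Tabular extended Euclidean (each row: r = 96*s + 261*t):
r=96, s=1, t=0
r=261, s=0, t=1
q=0: r=96, s=1, t=0   [96*(1) + 261*(0) = 96]
q=2: r=69, s=-2, t=1   [96*(-2) + 261*(1) = 69]
q=1: r=27, s=3, t=-1   [96*(3) + 261*(-1) = 27]
q=2: r=15, s=-8, t=3   [96*(-8) + 261*(3) = 15]
q=1: r=12, s=11, t=-4   [96*(11) + 261*(-4) = 12]
q=1: r=3, s=-19, t=7   [96*(-19) + 261*(7) = 3]
q=4: r=0, s=87, t=-32   [96*(87) + 261*(-32) = 0]
GCD = 3; from the row with r=3: x=-19, y=7
Check: 96*(-19) + 261*(7) = -1824 + 1827 = 3

GCD = 3, x = -19, y = 7


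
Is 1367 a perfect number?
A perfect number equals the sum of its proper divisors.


Proper divisors of 1367: 1
Sum = 1 = 1

No, 1367 is not perfect (1 ≠ 1367)


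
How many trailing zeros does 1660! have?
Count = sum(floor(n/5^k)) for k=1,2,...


floor(1660/5) = 332
floor(1660/25) = 66
floor(1660/125) = 13
floor(1660/625) = 2
Total = 413

413 trailing zeros


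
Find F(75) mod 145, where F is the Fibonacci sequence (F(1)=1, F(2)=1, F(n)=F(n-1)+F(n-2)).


F(k) mod 145 for k=1..75:
1, 1, 2, 3, 5, 8, 13, 21, 34, 55, 89, 144, 88, 87, 30, 117, 2, 119, 121, 95, 71, 21, 92, 113, 60, 28, 88, 116, 59, 30, 89, 119, 63, 37, 100, 137, 92, 84, 31, 115, 1, 116, 117, 88, 60, 3, 63, 66, 129, 50, 34, 84, 118, 57, 30, 87, 117, 59, 31, 90, 121, 66, 42, 108, 5, 113, 118, 86, 59, 0, 59, 59, 118, 32, 5
F(75) mod 145 = 5


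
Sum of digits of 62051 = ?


6 + 2 + 0 + 5 + 1 = 14


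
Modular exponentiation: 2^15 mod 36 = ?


2^1 mod 36 = 2
2^2 mod 36 = 4
2^3 mod 36 = 8
2^4 mod 36 = 16
2^5 mod 36 = 32
2^6 mod 36 = 28
2^7 mod 36 = 20
2^8 mod 36 = 4
2^9 mod 36 = 8
2^10 mod 36 = 16
2^11 mod 36 = 32
2^12 mod 36 = 28
2^13 mod 36 = 20
2^14 mod 36 = 4
2^15 mod 36 = 8


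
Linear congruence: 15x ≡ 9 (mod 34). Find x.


GCD(15, 34) = 1, unique solution
a^(-1) mod 34 = 25
x = 25 * 9 mod 34 = 21

x ≡ 21 (mod 34)


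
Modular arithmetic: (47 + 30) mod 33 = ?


47 + 30 = 77
77 mod 33 = 11


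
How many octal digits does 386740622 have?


386740622 in base 8 = 2703230616
Number of digits = 10

10 digits (base 8)


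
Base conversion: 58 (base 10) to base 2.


58 (base 10) = 58 (decimal)
58 (decimal) = 111010 (base 2)


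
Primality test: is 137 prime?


Check divisors up to sqrt(137) = 11.7047
No divisors found.
137 is prime.

Yes, 137 is prime


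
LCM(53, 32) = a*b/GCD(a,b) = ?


GCD(53, 32) = 1
LCM = 53*32/1 = 1696/1 = 1696

LCM = 1696


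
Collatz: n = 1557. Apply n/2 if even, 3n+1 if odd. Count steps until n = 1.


1557 → 4672 → 2336 → 1168 → 584 → 292 → 146 → 73 → 220 → 110 → 55 → 166 → 83 → 250 → 125 → 376 → 188 → 94 → 47 → 142 → 71 → 214 → 107 → 322 → 161 → 484 → 242 → 121 → 364 → 182 → 91 → 274 → 137 → 412 → 206 → 103 → 310 → 155 → 466 → 233 → 700 → 350 → 175 → 526 → 263 → 790 → 395 → 1186 → 593 → 1780 → 890 → 445 → 1336 → 668 → 334 → 167 → 502 → 251 → 754 → 377 → 1132 → 566 → 283 → 850 → 425 → 1276 → 638 → 319 → 958 → 479 → 1438 → 719 → 2158 → 1079 → 3238 → 1619 → 4858 → 2429 → 7288 → 3644 → 1822 → 911 → 2734 → 1367 → 4102 → 2051 → 6154 → 3077 → 9232 → 4616 → 2308 → 1154 → 577 → 1732 → 866 → 433 → 1300 → 650 → 325 → 976 → 488 → 244 → 122 → 61 → 184 → 92 → 46 → 23 → 70 → 35 → 106 → 53 → 160 → 80 → 40 → 20 → 10 → 5 → 16 → 8 → 4 → 2 → 1
Total steps = 122

122 steps


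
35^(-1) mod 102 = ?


Use the extended Euclidean algorithm on (102, 35); each row r = 102*s + 35*t:
r=102, s=1, t=0
r=35, s=0, t=1
q=2: r=32, s=1, t=-2   [102*(1) + 35*(-2) = 32]
q=1: r=3, s=-1, t=3   [102*(-1) + 35*(3) = 3]
q=10: r=2, s=11, t=-32   [102*(11) + 35*(-32) = 2]
q=1: r=1, s=-12, t=35   [102*(-12) + 35*(35) = 1]
q=2: r=0, s=35, t=-102   [102*(35) + 35*(-102) = 0]
GCD = 1 with t = 35, so 35*(35) ≡ 1 (mod 102)
Inverse = 35 mod 102 = 35
Check: 35 * 35 = 1225 ≡ 1 (mod 102)

35^(-1) ≡ 35 (mod 102)


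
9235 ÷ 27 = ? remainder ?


9235 = 27 * 342 + 1
Check: 9234 + 1 = 9235

q = 342, r = 1


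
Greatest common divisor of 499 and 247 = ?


499 = 2 * 247 + 5
247 = 49 * 5 + 2
5 = 2 * 2 + 1
2 = 2 * 1 + 0
GCD = 1


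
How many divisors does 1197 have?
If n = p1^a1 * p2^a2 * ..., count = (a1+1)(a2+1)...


1197 = 3^2 × 7^1 × 19^1
d(1197) = (2+1) × (1+1) × (1+1) = 12

12 divisors


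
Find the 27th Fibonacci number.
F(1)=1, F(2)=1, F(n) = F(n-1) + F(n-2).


Sequence: 1, 1, 2, 3, 5, 8, 13, 21, 34, 55, 89, 144, 233, 377, 610, 987, 1597, 2584, 4181, 6765, 10946, 17711, 28657, 46368, 75025, 121393, 196418
F(27) = 196418


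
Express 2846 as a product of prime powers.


2846 / 2 = 1423
1423 / 1423 = 1
2846 = 2 × 1423


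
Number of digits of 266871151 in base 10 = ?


266871151 has 9 digits in base 10
floor(log10(266871151)) + 1 = floor(8.4263) + 1 = 9

9 digits (base 10)


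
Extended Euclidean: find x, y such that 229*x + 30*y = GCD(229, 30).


Tabular extended Euclidean (each row: r = 229*s + 30*t):
r=229, s=1, t=0
r=30, s=0, t=1
q=7: r=19, s=1, t=-7   [229*(1) + 30*(-7) = 19]
q=1: r=11, s=-1, t=8   [229*(-1) + 30*(8) = 11]
q=1: r=8, s=2, t=-15   [229*(2) + 30*(-15) = 8]
q=1: r=3, s=-3, t=23   [229*(-3) + 30*(23) = 3]
q=2: r=2, s=8, t=-61   [229*(8) + 30*(-61) = 2]
q=1: r=1, s=-11, t=84   [229*(-11) + 30*(84) = 1]
q=2: r=0, s=30, t=-229   [229*(30) + 30*(-229) = 0]
GCD = 1; from the row with r=1: x=-11, y=84
Check: 229*(-11) + 30*(84) = -2519 + 2520 = 1

GCD = 1, x = -11, y = 84


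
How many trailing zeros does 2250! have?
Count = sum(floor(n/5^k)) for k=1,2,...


floor(2250/5) = 450
floor(2250/25) = 90
floor(2250/125) = 18
floor(2250/625) = 3
Total = 561

561 trailing zeros


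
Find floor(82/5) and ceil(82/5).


82/5 = 16.4000
floor = 16
ceil = 17

floor = 16, ceil = 17


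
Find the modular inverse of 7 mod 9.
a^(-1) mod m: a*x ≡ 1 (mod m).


Use the extended Euclidean algorithm on (9, 7); each row r = 9*s + 7*t:
r=9, s=1, t=0
r=7, s=0, t=1
q=1: r=2, s=1, t=-1   [9*(1) + 7*(-1) = 2]
q=3: r=1, s=-3, t=4   [9*(-3) + 7*(4) = 1]
q=2: r=0, s=7, t=-9   [9*(7) + 7*(-9) = 0]
GCD = 1 with t = 4, so 7*(4) ≡ 1 (mod 9)
Inverse = 4 mod 9 = 4
Check: 7 * 4 = 28 ≡ 1 (mod 9)

7^(-1) ≡ 4 (mod 9)


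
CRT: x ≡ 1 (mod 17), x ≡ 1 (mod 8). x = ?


M = 17*8 = 136
M1 = M/17 = 8, M2 = M/8 = 17
M1^(-1) mod 17 = 15, M2^(-1) mod 8 = 1
x = 1*8*15 + 1*17*1 = 137
137 mod 136 = 1
Check: 1 mod 17 = 1 ✓, 1 mod 8 = 1 ✓

x ≡ 1 (mod 136)


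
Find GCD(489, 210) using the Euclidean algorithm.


489 = 2 * 210 + 69
210 = 3 * 69 + 3
69 = 23 * 3 + 0
GCD = 3


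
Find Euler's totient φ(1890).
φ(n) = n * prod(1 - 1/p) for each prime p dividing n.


1890 = 2 × 3^3 × 5 × 7
Prime factors: 2, 3, 5, 7
φ(1890) = 1890 × (1-1/2) × (1-1/3) × (1-1/5) × (1-1/7)
= 1890 × 1/2 × 2/3 × 4/5 × 6/7 = 432

φ(1890) = 432


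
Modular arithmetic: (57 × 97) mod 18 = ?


57 × 97 = 5529
5529 mod 18 = 3


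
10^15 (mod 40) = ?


10^1 mod 40 = 10
10^2 mod 40 = 20
10^3 mod 40 = 0
10^4 mod 40 = 0
10^5 mod 40 = 0
10^6 mod 40 = 0
10^7 mod 40 = 0
10^8 mod 40 = 0
10^9 mod 40 = 0
10^10 mod 40 = 0
10^11 mod 40 = 0
10^12 mod 40 = 0
10^13 mod 40 = 0
10^14 mod 40 = 0
10^15 mod 40 = 0


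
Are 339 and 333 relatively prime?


Euclidean algorithm:
339 = 1 * 333 + 6
333 = 55 * 6 + 3
6 = 2 * 3 + 0
GCD(339, 333) = 3

No, not coprime (GCD = 3)


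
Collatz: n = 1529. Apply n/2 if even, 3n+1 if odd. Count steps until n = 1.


1529 → 4588 → 2294 → 1147 → 3442 → 1721 → 5164 → 2582 → 1291 → 3874 → 1937 → 5812 → 2906 → 1453 → 4360 → 2180 → 1090 → 545 → 1636 → 818 → 409 → 1228 → 614 → 307 → 922 → 461 → 1384 → 692 → 346 → 173 → 520 → 260 → 130 → 65 → 196 → 98 → 49 → 148 → 74 → 37 → 112 → 56 → 28 → 14 → 7 → 22 → 11 → 34 → 17 → 52 → 26 → 13 → 40 → 20 → 10 → 5 → 16 → 8 → 4 → 2 → 1
Total steps = 60

60 steps


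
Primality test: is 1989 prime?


1989 / 3 = 663 (exact division)
1989 is NOT prime.

No, 1989 is not prime


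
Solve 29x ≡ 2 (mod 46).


GCD(29, 46) = 1, unique solution
a^(-1) mod 46 = 27
x = 27 * 2 mod 46 = 8

x ≡ 8 (mod 46)


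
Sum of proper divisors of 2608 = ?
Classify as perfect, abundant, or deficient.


Proper divisors: 1, 2, 4, 8, 16, 163, 326, 652, 1304
Sum = 1 + 2 + 4 + 8 + 16 + 163 + 326 + 652 + 1304 = 2476
2476 < 2608 → deficient

s(2608) = 2476 (deficient)


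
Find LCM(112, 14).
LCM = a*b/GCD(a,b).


GCD(112, 14) = 14
LCM = 112*14/14 = 1568/14 = 112

LCM = 112


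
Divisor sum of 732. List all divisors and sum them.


Divisors of 732: 1, 2, 3, 4, 6, 12, 61, 122, 183, 244, 366, 732
Sum = 1 + 2 + 3 + 4 + 6 + 12 + 61 + 122 + 183 + 244 + 366 + 732 = 1736

σ(732) = 1736


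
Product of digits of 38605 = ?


3 × 8 × 6 × 0 × 5 = 0


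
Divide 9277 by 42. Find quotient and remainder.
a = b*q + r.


9277 = 42 * 220 + 37
Check: 9240 + 37 = 9277

q = 220, r = 37


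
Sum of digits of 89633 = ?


8 + 9 + 6 + 3 + 3 = 29


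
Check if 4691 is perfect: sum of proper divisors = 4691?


Proper divisors of 4691: 1
Sum = 1 = 1

No, 4691 is not perfect (1 ≠ 4691)


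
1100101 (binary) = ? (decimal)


1100101 (base 2) = 101 (decimal)
101 (decimal) = 101 (base 10)


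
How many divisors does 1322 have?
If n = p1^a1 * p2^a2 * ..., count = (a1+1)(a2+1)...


1322 = 2^1 × 661^1
d(1322) = (1+1) × (1+1) = 4

4 divisors


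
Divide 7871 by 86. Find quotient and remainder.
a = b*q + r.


7871 = 86 * 91 + 45
Check: 7826 + 45 = 7871

q = 91, r = 45


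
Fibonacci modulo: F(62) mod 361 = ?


F(k) mod 361 for k=1..62:
1, 1, 2, 3, 5, 8, 13, 21, 34, 55, 89, 144, 233, 16, 249, 265, 153, 57, 210, 267, 116, 22, 138, 160, 298, 97, 34, 131, 165, 296, 100, 35, 135, 170, 305, 114, 58, 172, 230, 41, 271, 312, 222, 173, 34, 207, 241, 87, 328, 54, 21, 75, 96, 171, 267, 77, 344, 60, 43, 103, 146, 249
F(62) mod 361 = 249


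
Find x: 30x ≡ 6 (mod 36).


GCD(30, 36) = 6 divides 6
Divide: 5x ≡ 1 (mod 6)
x ≡ 5 (mod 6)


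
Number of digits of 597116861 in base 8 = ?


597116861 in base 8 = 4345643675
Number of digits = 10

10 digits (base 8)


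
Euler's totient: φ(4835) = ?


4835 = 5 × 967
Prime factors: 5, 967
φ(4835) = 4835 × (1-1/5) × (1-1/967)
= 4835 × 4/5 × 966/967 = 3864

φ(4835) = 3864


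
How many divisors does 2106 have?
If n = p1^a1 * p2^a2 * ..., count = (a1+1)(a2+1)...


2106 = 2^1 × 3^4 × 13^1
d(2106) = (1+1) × (4+1) × (1+1) = 20

20 divisors


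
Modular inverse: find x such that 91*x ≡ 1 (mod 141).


Use the extended Euclidean algorithm on (141, 91); each row r = 141*s + 91*t:
r=141, s=1, t=0
r=91, s=0, t=1
q=1: r=50, s=1, t=-1   [141*(1) + 91*(-1) = 50]
q=1: r=41, s=-1, t=2   [141*(-1) + 91*(2) = 41]
q=1: r=9, s=2, t=-3   [141*(2) + 91*(-3) = 9]
q=4: r=5, s=-9, t=14   [141*(-9) + 91*(14) = 5]
q=1: r=4, s=11, t=-17   [141*(11) + 91*(-17) = 4]
q=1: r=1, s=-20, t=31   [141*(-20) + 91*(31) = 1]
q=4: r=0, s=91, t=-141   [141*(91) + 91*(-141) = 0]
GCD = 1 with t = 31, so 91*(31) ≡ 1 (mod 141)
Inverse = 31 mod 141 = 31
Check: 91 * 31 = 2821 ≡ 1 (mod 141)

91^(-1) ≡ 31 (mod 141)


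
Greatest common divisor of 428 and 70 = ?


428 = 6 * 70 + 8
70 = 8 * 8 + 6
8 = 1 * 6 + 2
6 = 3 * 2 + 0
GCD = 2


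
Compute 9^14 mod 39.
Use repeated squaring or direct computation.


9^1 mod 39 = 9
9^2 mod 39 = 3
9^3 mod 39 = 27
9^4 mod 39 = 9
9^5 mod 39 = 3
9^6 mod 39 = 27
9^7 mod 39 = 9
9^8 mod 39 = 3
9^9 mod 39 = 27
9^10 mod 39 = 9
9^11 mod 39 = 3
9^12 mod 39 = 27
9^13 mod 39 = 9
9^14 mod 39 = 3


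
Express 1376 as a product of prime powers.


1376 / 2 = 688
688 / 2 = 344
344 / 2 = 172
172 / 2 = 86
86 / 2 = 43
43 / 43 = 1
1376 = 2^5 × 43


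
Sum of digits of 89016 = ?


8 + 9 + 0 + 1 + 6 = 24


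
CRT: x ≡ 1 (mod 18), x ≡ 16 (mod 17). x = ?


M = 18*17 = 306
M1 = M/18 = 17, M2 = M/17 = 18
M1^(-1) mod 18 = 17, M2^(-1) mod 17 = 1
x = 1*17*17 + 16*18*1 = 577
577 mod 306 = 271
Check: 271 mod 18 = 1 ✓, 271 mod 17 = 16 ✓

x ≡ 271 (mod 306)


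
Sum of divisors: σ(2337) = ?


Divisors of 2337: 1, 3, 19, 41, 57, 123, 779, 2337
Sum = 1 + 3 + 19 + 41 + 57 + 123 + 779 + 2337 = 3360

σ(2337) = 3360


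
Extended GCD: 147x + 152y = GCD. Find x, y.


Tabular extended Euclidean (each row: r = 147*s + 152*t):
r=147, s=1, t=0
r=152, s=0, t=1
q=0: r=147, s=1, t=0   [147*(1) + 152*(0) = 147]
q=1: r=5, s=-1, t=1   [147*(-1) + 152*(1) = 5]
q=29: r=2, s=30, t=-29   [147*(30) + 152*(-29) = 2]
q=2: r=1, s=-61, t=59   [147*(-61) + 152*(59) = 1]
q=2: r=0, s=152, t=-147   [147*(152) + 152*(-147) = 0]
GCD = 1; from the row with r=1: x=-61, y=59
Check: 147*(-61) + 152*(59) = -8967 + 8968 = 1

GCD = 1, x = -61, y = 59


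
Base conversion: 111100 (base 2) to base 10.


111100 (base 2) = 60 (decimal)
60 (decimal) = 60 (base 10)


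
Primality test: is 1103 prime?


Check divisors up to sqrt(1103) = 33.2114
No divisors found.
1103 is prime.

Yes, 1103 is prime


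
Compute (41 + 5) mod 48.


41 + 5 = 46
46 mod 48 = 46


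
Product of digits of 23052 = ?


2 × 3 × 0 × 5 × 2 = 0


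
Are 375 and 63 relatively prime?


Euclidean algorithm:
375 = 5 * 63 + 60
63 = 1 * 60 + 3
60 = 20 * 3 + 0
GCD(375, 63) = 3

No, not coprime (GCD = 3)


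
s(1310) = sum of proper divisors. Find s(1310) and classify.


Proper divisors: 1, 2, 5, 10, 131, 262, 655
Sum = 1 + 2 + 5 + 10 + 131 + 262 + 655 = 1066
1066 < 1310 → deficient

s(1310) = 1066 (deficient)


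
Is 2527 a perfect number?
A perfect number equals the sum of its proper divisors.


Proper divisors of 2527: 1, 7, 19, 133, 361
Sum = 1 + 7 + 19 + 133 + 361 = 521

No, 2527 is not perfect (521 ≠ 2527)


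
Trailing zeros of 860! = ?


floor(860/5) = 172
floor(860/25) = 34
floor(860/125) = 6
floor(860/625) = 1
Total = 213

213 trailing zeros


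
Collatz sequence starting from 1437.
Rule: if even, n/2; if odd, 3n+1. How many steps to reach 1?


1437 → 4312 → 2156 → 1078 → 539 → 1618 → 809 → 2428 → 1214 → 607 → 1822 → 911 → 2734 → 1367 → 4102 → 2051 → 6154 → 3077 → 9232 → 4616 → 2308 → 1154 → 577 → 1732 → 866 → 433 → 1300 → 650 → 325 → 976 → 488 → 244 → 122 → 61 → 184 → 92 → 46 → 23 → 70 → 35 → 106 → 53 → 160 → 80 → 40 → 20 → 10 → 5 → 16 → 8 → 4 → 2 → 1
Total steps = 52

52 steps


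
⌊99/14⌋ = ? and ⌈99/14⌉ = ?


99/14 = 7.0714
floor = 7
ceil = 8

floor = 7, ceil = 8


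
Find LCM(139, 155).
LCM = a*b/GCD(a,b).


GCD(139, 155) = 1
LCM = 139*155/1 = 21545/1 = 21545

LCM = 21545


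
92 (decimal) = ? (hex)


92 (base 10) = 92 (decimal)
92 (decimal) = 5C (base 16)


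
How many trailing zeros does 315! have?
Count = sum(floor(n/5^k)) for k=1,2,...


floor(315/5) = 63
floor(315/25) = 12
floor(315/125) = 2
Total = 77

77 trailing zeros


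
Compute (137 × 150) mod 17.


137 × 150 = 20550
20550 mod 17 = 14


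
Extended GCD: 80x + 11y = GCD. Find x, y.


Tabular extended Euclidean (each row: r = 80*s + 11*t):
r=80, s=1, t=0
r=11, s=0, t=1
q=7: r=3, s=1, t=-7   [80*(1) + 11*(-7) = 3]
q=3: r=2, s=-3, t=22   [80*(-3) + 11*(22) = 2]
q=1: r=1, s=4, t=-29   [80*(4) + 11*(-29) = 1]
q=2: r=0, s=-11, t=80   [80*(-11) + 11*(80) = 0]
GCD = 1; from the row with r=1: x=4, y=-29
Check: 80*(4) + 11*(-29) = 320 - 319 = 1

GCD = 1, x = 4, y = -29


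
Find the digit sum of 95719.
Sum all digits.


9 + 5 + 7 + 1 + 9 = 31


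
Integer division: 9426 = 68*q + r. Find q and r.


9426 = 68 * 138 + 42
Check: 9384 + 42 = 9426

q = 138, r = 42


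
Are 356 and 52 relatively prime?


Euclidean algorithm:
356 = 6 * 52 + 44
52 = 1 * 44 + 8
44 = 5 * 8 + 4
8 = 2 * 4 + 0
GCD(356, 52) = 4

No, not coprime (GCD = 4)


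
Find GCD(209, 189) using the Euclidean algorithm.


209 = 1 * 189 + 20
189 = 9 * 20 + 9
20 = 2 * 9 + 2
9 = 4 * 2 + 1
2 = 2 * 1 + 0
GCD = 1


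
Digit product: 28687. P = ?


2 × 8 × 6 × 8 × 7 = 5376


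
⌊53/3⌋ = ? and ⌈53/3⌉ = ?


53/3 = 17.6667
floor = 17
ceil = 18

floor = 17, ceil = 18


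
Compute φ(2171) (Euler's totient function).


2171 = 13 × 167
Prime factors: 13, 167
φ(2171) = 2171 × (1-1/13) × (1-1/167)
= 2171 × 12/13 × 166/167 = 1992

φ(2171) = 1992


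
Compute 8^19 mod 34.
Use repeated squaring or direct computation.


8^1 mod 34 = 8
8^2 mod 34 = 30
8^3 mod 34 = 2
8^4 mod 34 = 16
8^5 mod 34 = 26
8^6 mod 34 = 4
8^7 mod 34 = 32
8^8 mod 34 = 18
8^9 mod 34 = 8
8^10 mod 34 = 30
8^11 mod 34 = 2
8^12 mod 34 = 16
8^13 mod 34 = 26
8^14 mod 34 = 4
8^15 mod 34 = 32
8^16 mod 34 = 18
8^17 mod 34 = 8
8^18 mod 34 = 30
8^19 mod 34 = 2


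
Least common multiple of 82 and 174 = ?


GCD(82, 174) = 2
LCM = 82*174/2 = 14268/2 = 7134

LCM = 7134


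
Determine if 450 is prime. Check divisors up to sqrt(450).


450 / 2 = 225 (exact division)
450 is NOT prime.

No, 450 is not prime


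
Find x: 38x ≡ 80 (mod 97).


GCD(38, 97) = 1, unique solution
a^(-1) mod 97 = 23
x = 23 * 80 mod 97 = 94

x ≡ 94 (mod 97)


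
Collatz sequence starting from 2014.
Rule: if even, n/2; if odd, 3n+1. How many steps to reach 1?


2014 → 1007 → 3022 → 1511 → 4534 → 2267 → 6802 → 3401 → 10204 → 5102 → 2551 → 7654 → 3827 → 11482 → 5741 → 17224 → 8612 → 4306 → 2153 → 6460 → 3230 → 1615 → 4846 → 2423 → 7270 → 3635 → 10906 → 5453 → 16360 → 8180 → 4090 → 2045 → 6136 → 3068 → 1534 → 767 → 2302 → 1151 → 3454 → 1727 → 5182 → 2591 → 7774 → 3887 → 11662 → 5831 → 17494 → 8747 → 26242 → 13121 → 39364 → 19682 → 9841 → 29524 → 14762 → 7381 → 22144 → 11072 → 5536 → 2768 → 1384 → 692 → 346 → 173 → 520 → 260 → 130 → 65 → 196 → 98 → 49 → 148 → 74 → 37 → 112 → 56 → 28 → 14 → 7 → 22 → 11 → 34 → 17 → 52 → 26 → 13 → 40 → 20 → 10 → 5 → 16 → 8 → 4 → 2 → 1
Total steps = 94

94 steps


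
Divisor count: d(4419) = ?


4419 = 3^2 × 491^1
d(4419) = (2+1) × (1+1) = 6

6 divisors


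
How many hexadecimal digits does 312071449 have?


312071449 in base 16 = 1299D519
Number of digits = 8

8 digits (base 16)


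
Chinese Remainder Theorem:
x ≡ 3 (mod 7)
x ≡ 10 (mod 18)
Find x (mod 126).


M = 7*18 = 126
M1 = M/7 = 18, M2 = M/18 = 7
M1^(-1) mod 7 = 2, M2^(-1) mod 18 = 13
x = 3*18*2 + 10*7*13 = 1018
1018 mod 126 = 10
Check: 10 mod 7 = 3 ✓, 10 mod 18 = 10 ✓

x ≡ 10 (mod 126)


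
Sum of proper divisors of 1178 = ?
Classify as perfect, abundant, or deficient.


Proper divisors: 1, 2, 19, 31, 38, 62, 589
Sum = 1 + 2 + 19 + 31 + 38 + 62 + 589 = 742
742 < 1178 → deficient

s(1178) = 742 (deficient)


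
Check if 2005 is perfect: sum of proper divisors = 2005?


Proper divisors of 2005: 1, 5, 401
Sum = 1 + 5 + 401 = 407

No, 2005 is not perfect (407 ≠ 2005)


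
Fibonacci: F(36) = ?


Sequence: 1, 1, 2, 3, 5, 8, 13, 21, 34, 55, 89, 144, 233, 377, 610, 987, 1597, 2584, 4181, 6765, 10946, 17711, 28657, 46368, 75025, 121393, 196418, 317811, 514229, 832040, 1346269, 2178309, 3524578, 5702887, 9227465, 14930352
F(36) = 14930352


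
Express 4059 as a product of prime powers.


4059 / 3 = 1353
1353 / 3 = 451
451 / 11 = 41
41 / 41 = 1
4059 = 3^2 × 11 × 41


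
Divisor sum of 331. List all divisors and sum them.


Divisors of 331: 1, 331
Sum = 1 + 331 = 332

σ(331) = 332


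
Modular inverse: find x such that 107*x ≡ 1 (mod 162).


Use the extended Euclidean algorithm on (162, 107); each row r = 162*s + 107*t:
r=162, s=1, t=0
r=107, s=0, t=1
q=1: r=55, s=1, t=-1   [162*(1) + 107*(-1) = 55]
q=1: r=52, s=-1, t=2   [162*(-1) + 107*(2) = 52]
q=1: r=3, s=2, t=-3   [162*(2) + 107*(-3) = 3]
q=17: r=1, s=-35, t=53   [162*(-35) + 107*(53) = 1]
q=3: r=0, s=107, t=-162   [162*(107) + 107*(-162) = 0]
GCD = 1 with t = 53, so 107*(53) ≡ 1 (mod 162)
Inverse = 53 mod 162 = 53
Check: 107 * 53 = 5671 ≡ 1 (mod 162)

107^(-1) ≡ 53 (mod 162)


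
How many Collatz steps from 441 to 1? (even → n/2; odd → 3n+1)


441 → 1324 → 662 → 331 → 994 → 497 → 1492 → 746 → 373 → 1120 → 560 → 280 → 140 → 70 → 35 → 106 → 53 → 160 → 80 → 40 → 20 → 10 → 5 → 16 → 8 → 4 → 2 → 1
Total steps = 27

27 steps


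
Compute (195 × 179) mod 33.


195 × 179 = 34905
34905 mod 33 = 24


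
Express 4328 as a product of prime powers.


4328 / 2 = 2164
2164 / 2 = 1082
1082 / 2 = 541
541 / 541 = 1
4328 = 2^3 × 541


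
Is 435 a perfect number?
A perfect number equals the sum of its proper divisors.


Proper divisors of 435: 1, 3, 5, 15, 29, 87, 145
Sum = 1 + 3 + 5 + 15 + 29 + 87 + 145 = 285

No, 435 is not perfect (285 ≠ 435)


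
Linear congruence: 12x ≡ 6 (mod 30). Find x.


GCD(12, 30) = 6 divides 6
Divide: 2x ≡ 1 (mod 5)
x ≡ 3 (mod 5)


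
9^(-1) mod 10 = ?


Use the extended Euclidean algorithm on (10, 9); each row r = 10*s + 9*t:
r=10, s=1, t=0
r=9, s=0, t=1
q=1: r=1, s=1, t=-1   [10*(1) + 9*(-1) = 1]
q=9: r=0, s=-9, t=10   [10*(-9) + 9*(10) = 0]
GCD = 1 with t = -1, so 9*(-1) ≡ 1 (mod 10)
Inverse = -1 mod 10 = 9
Check: 9 * 9 = 81 ≡ 1 (mod 10)

9^(-1) ≡ 9 (mod 10)


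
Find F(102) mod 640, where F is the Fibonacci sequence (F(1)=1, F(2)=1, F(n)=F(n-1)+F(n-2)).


F(k) mod 640 for k=1..102:
1, 1, 2, 3, 5, 8, 13, 21, 34, 55, 89, 144, 233, 377, 610, 347, 317, 24, 341, 365, 66, 431, 497, 288, 145, 433, 578, 371, 309, 40, 349, 389, 98, 487, 585, 432, 377, 169, 546, 75, 621, 56, 37, 93, 130, 223, 353, 576, 289, 225, 514, 99, 613, 72, 45, 117, 162, 279, 441, 80, 521, 601, 482, 443, 285, 88, 373, 461, 194, 15, 209, 224, 433, 17, 450, 467, 277, 104, 381, 485, 226, 71, 297, 368, 25, 393, 418, 171, 589, 120, 69, 189, 258, 447, 65, 512, 577, 449, 386, 195, 581, 136
F(102) mod 640 = 136


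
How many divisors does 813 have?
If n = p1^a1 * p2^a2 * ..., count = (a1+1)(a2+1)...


813 = 3^1 × 271^1
d(813) = (1+1) × (1+1) = 4

4 divisors


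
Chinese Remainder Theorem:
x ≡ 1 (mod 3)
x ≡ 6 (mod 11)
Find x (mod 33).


M = 3*11 = 33
M1 = M/3 = 11, M2 = M/11 = 3
M1^(-1) mod 3 = 2, M2^(-1) mod 11 = 4
x = 1*11*2 + 6*3*4 = 94
94 mod 33 = 28
Check: 28 mod 3 = 1 ✓, 28 mod 11 = 6 ✓

x ≡ 28 (mod 33)


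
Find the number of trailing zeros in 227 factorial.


floor(227/5) = 45
floor(227/25) = 9
floor(227/125) = 1
Total = 55

55 trailing zeros


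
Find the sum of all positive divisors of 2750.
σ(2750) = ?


Divisors of 2750: 1, 2, 5, 10, 11, 22, 25, 50, 55, 110, 125, 250, 275, 550, 1375, 2750
Sum = 1 + 2 + 5 + 10 + 11 + 22 + 25 + 50 + 55 + 110 + 125 + 250 + 275 + 550 + 1375 + 2750 = 5616

σ(2750) = 5616
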